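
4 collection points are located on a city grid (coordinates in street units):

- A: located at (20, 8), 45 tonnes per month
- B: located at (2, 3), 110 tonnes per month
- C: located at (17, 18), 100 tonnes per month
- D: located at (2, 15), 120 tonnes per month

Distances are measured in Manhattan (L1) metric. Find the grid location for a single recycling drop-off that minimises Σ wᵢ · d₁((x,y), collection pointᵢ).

Manhattan distance separates: Σwᵢ(|x−xᵢ|+|y−yᵢ|) = Σwᵢ|x−xᵢ| + Σwᵢ|y−yᵢ|, so x and y are optimised independently as 1-D weighted medians.
Total weight W = 375; half = 187.5.
x-coordinate, sorted with cumulative weight:
  x=2 (B, w=110) cum 110
  x=2 (D, w=120) cum 230  ← median
  x=17 (C, w=100) cum 330
  x=20 (A, w=45) cum 375
⇒ x* = 2
y-coordinate, sorted with cumulative weight:
  y=3 (B, w=110) cum 110
  y=8 (A, w=45) cum 155
  y=15 (D, w=120) cum 275  ← median
  y=18 (C, w=100) cum 375
⇒ y* = 15

(2, 15)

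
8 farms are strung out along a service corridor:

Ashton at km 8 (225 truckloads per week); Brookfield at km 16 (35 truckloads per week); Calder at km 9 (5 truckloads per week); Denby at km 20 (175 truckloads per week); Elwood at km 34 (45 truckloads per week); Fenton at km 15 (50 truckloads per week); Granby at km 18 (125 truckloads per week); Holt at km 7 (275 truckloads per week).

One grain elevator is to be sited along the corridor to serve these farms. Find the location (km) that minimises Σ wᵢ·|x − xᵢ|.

x = 8

For a sum of weighted absolute distances on a line, the optimum is the weighted median (not the mean). Total weight W = 935; half-weight = 467.5.
Sort by position and accumulate weight:
  km 7 (Holt, w=275) → cum 275
  km 8 (Ashton, w=225) → cum 500  ≥ 467.5 → median here
  km 9 (Calder, w=5) → cum 505
  km 15 (Fenton, w=50) → cum 555
  km 16 (Brookfield, w=35) → cum 590
  km 18 (Granby, w=125) → cum 715
  km 20 (Denby, w=175) → cum 890
  km 34 (Elwood, w=45) → cum 935
Optimal location: km 8.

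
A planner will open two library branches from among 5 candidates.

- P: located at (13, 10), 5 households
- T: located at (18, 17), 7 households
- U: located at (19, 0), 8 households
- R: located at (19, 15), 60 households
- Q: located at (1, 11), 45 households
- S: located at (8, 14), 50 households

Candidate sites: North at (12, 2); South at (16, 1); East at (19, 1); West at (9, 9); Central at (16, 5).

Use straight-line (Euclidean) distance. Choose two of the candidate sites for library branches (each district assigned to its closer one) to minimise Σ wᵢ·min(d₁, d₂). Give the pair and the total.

{West, Central}, total 1404.0

Evaluate every pair (each demand assigned to the nearer of the two):
  {West, Central}: total = 1404.0
  {East, West}: total = 1438.7
  {South, West}: total = 1455.9
  {North, West}: total = 1488.9
  {North, Central}: total = 2029.0
  {East, Central}: total = 2077.8
  {South, Central}: total = 2095.1
  {North, East}: total = 2272.6
  {North, South}: total = 2309.6
  {South, East}: total = 2582.1
Best pair: {West, Central} with total 1404.0.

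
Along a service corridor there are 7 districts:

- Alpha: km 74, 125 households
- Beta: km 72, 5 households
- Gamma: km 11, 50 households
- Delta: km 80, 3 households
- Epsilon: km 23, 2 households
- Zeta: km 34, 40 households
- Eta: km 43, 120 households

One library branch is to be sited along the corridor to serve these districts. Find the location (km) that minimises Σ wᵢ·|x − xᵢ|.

For a sum of weighted absolute distances on a line, the optimum is the weighted median (not the mean). Total weight W = 345; half-weight = 172.5.
Sort by position and accumulate weight:
  km 11 (Gamma, w=50) → cum 50
  km 23 (Epsilon, w=2) → cum 52
  km 34 (Zeta, w=40) → cum 92
  km 43 (Eta, w=120) → cum 212  ≥ 172.5 → median here
  km 72 (Beta, w=5) → cum 217
  km 74 (Alpha, w=125) → cum 342
  km 80 (Delta, w=3) → cum 345
Optimal location: km 43.

x = 43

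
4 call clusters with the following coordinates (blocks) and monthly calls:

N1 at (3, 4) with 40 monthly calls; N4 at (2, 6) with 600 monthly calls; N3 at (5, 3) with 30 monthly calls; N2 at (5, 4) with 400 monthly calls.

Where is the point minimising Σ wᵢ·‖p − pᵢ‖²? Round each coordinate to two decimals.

(3.24, 5.09)

The minimiser of Σwᵢ‖p−pᵢ‖² is the weighted centroid p* = (Σwᵢpᵢ)/(Σwᵢ).
Σwᵢ = 1070.
Σwᵢxᵢ = 40·3 + 600·2 + 30·5 + 400·5 = 3470.
Σwᵢyᵢ = 40·4 + 600·6 + 30·3 + 400·4 = 5450.
x* = 3470/1070 = 3.24, y* = 5450/1070 = 5.09.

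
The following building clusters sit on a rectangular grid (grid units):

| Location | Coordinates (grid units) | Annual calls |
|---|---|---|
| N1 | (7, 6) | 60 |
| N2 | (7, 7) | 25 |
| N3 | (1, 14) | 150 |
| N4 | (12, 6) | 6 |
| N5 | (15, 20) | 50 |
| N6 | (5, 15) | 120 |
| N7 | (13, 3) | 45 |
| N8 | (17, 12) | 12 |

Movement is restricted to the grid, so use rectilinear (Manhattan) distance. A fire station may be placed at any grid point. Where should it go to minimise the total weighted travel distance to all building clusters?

Manhattan distance separates: Σwᵢ(|x−xᵢ|+|y−yᵢ|) = Σwᵢ|x−xᵢ| + Σwᵢ|y−yᵢ|, so x and y are optimised independently as 1-D weighted medians.
Total weight W = 468; half = 234.
x-coordinate, sorted with cumulative weight:
  x=1 (N3, w=150) cum 150
  x=5 (N6, w=120) cum 270  ← median
  x=7 (N1, w=60) cum 330
  x=7 (N2, w=25) cum 355
  x=12 (N4, w=6) cum 361
  x=13 (N7, w=45) cum 406
  x=15 (N5, w=50) cum 456
  x=17 (N8, w=12) cum 468
⇒ x* = 5
y-coordinate, sorted with cumulative weight:
  y=3 (N7, w=45) cum 45
  y=6 (N1, w=60) cum 105
  y=6 (N4, w=6) cum 111
  y=7 (N2, w=25) cum 136
  y=12 (N8, w=12) cum 148
  y=14 (N3, w=150) cum 298  ← median
  y=15 (N6, w=120) cum 418
  y=20 (N5, w=50) cum 468
⇒ y* = 14

(5, 14)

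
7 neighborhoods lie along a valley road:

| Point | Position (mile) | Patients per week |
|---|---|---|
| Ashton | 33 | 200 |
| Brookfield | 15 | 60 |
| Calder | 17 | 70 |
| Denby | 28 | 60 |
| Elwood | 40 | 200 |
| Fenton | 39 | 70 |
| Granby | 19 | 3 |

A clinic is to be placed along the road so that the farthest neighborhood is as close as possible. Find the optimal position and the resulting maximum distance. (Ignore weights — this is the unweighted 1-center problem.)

The 1-center on a line is the midpoint of the two extreme points: leftmost at 15, rightmost at 40.
Optimal location = (15 + 40)/2 = 27.5; maximum distance = (40 − 15)/2 = 12.5.

location 27.5, max distance 12.5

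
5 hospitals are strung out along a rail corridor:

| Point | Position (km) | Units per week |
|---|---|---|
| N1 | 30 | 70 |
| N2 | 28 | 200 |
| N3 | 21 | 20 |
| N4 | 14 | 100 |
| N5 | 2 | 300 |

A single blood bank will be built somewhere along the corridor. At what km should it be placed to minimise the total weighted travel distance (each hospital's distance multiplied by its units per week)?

For a sum of weighted absolute distances on a line, the optimum is the weighted median (not the mean). Total weight W = 690; half-weight = 345.
Sort by position and accumulate weight:
  km 2 (N5, w=300) → cum 300
  km 14 (N4, w=100) → cum 400  ≥ 345 → median here
  km 21 (N3, w=20) → cum 420
  km 28 (N2, w=200) → cum 620
  km 30 (N1, w=70) → cum 690
Optimal location: km 14.

x = 14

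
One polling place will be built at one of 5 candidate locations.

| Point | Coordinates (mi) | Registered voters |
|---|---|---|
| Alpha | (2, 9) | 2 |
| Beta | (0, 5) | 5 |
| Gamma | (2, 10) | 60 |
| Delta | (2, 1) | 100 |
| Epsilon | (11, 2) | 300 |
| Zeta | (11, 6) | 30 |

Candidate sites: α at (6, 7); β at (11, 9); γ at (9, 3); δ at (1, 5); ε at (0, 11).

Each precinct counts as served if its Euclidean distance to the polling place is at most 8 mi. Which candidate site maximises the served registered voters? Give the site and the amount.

Coverage radius r = 8 mi; a point is covered iff (Δx)²+(Δy)² ≤ 8² = 64.
  α (6, 7): covers {Alpha, Beta, Gamma, Delta, Epsilon, Zeta} → 497
  β (11, 9): covers {Epsilon, Zeta} → 330
  γ (9, 3): covers {Delta, Epsilon, Zeta} → 430
  δ (1, 5): covers {Alpha, Beta, Gamma, Delta} → 167
  ε (0, 11): covers {Alpha, Beta, Gamma} → 67
Maximum coverage at α: 497 registered voters.

α, covering 497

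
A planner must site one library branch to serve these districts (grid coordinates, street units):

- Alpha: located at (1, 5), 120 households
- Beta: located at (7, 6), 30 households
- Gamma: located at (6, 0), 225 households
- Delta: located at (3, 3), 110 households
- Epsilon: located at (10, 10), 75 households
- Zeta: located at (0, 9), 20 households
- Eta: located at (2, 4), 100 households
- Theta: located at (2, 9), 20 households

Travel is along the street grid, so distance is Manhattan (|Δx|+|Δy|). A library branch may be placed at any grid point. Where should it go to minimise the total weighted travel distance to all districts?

Manhattan distance separates: Σwᵢ(|x−xᵢ|+|y−yᵢ|) = Σwᵢ|x−xᵢ| + Σwᵢ|y−yᵢ|, so x and y are optimised independently as 1-D weighted medians.
Total weight W = 700; half = 350.
x-coordinate, sorted with cumulative weight:
  x=0 (Zeta, w=20) cum 20
  x=1 (Alpha, w=120) cum 140
  x=2 (Eta, w=100) cum 240
  x=2 (Theta, w=20) cum 260
  x=3 (Delta, w=110) cum 370  ← median
  x=6 (Gamma, w=225) cum 595
  x=7 (Beta, w=30) cum 625
  x=10 (Epsilon, w=75) cum 700
⇒ x* = 3
y-coordinate, sorted with cumulative weight:
  y=0 (Gamma, w=225) cum 225
  y=3 (Delta, w=110) cum 335
  y=4 (Eta, w=100) cum 435  ← median
  y=5 (Alpha, w=120) cum 555
  y=6 (Beta, w=30) cum 585
  y=9 (Zeta, w=20) cum 605
  y=9 (Theta, w=20) cum 625
  y=10 (Epsilon, w=75) cum 700
⇒ y* = 4

(3, 4)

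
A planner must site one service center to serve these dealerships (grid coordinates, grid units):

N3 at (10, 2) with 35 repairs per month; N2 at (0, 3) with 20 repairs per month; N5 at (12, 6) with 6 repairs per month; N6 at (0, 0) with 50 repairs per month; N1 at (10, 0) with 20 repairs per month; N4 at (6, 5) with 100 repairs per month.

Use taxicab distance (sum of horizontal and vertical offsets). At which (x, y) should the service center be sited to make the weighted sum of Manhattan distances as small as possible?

Manhattan distance separates: Σwᵢ(|x−xᵢ|+|y−yᵢ|) = Σwᵢ|x−xᵢ| + Σwᵢ|y−yᵢ|, so x and y are optimised independently as 1-D weighted medians.
Total weight W = 231; half = 115.5.
x-coordinate, sorted with cumulative weight:
  x=0 (N2, w=20) cum 20
  x=0 (N6, w=50) cum 70
  x=6 (N4, w=100) cum 170  ← median
  x=10 (N3, w=35) cum 205
  x=10 (N1, w=20) cum 225
  x=12 (N5, w=6) cum 231
⇒ x* = 6
y-coordinate, sorted with cumulative weight:
  y=0 (N6, w=50) cum 50
  y=0 (N1, w=20) cum 70
  y=2 (N3, w=35) cum 105
  y=3 (N2, w=20) cum 125  ← median
  y=5 (N4, w=100) cum 225
  y=6 (N5, w=6) cum 231
⇒ y* = 3

(6, 3)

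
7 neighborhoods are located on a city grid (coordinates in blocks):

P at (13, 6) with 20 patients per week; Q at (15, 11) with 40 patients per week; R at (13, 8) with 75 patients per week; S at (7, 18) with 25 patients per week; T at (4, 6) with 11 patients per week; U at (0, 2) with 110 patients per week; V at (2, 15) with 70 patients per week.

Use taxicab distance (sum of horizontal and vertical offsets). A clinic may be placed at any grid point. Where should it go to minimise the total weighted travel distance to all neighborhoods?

(2, 8)

Manhattan distance separates: Σwᵢ(|x−xᵢ|+|y−yᵢ|) = Σwᵢ|x−xᵢ| + Σwᵢ|y−yᵢ|, so x and y are optimised independently as 1-D weighted medians.
Total weight W = 351; half = 175.5.
x-coordinate, sorted with cumulative weight:
  x=0 (U, w=110) cum 110
  x=2 (V, w=70) cum 180  ← median
  x=4 (T, w=11) cum 191
  x=7 (S, w=25) cum 216
  x=13 (P, w=20) cum 236
  x=13 (R, w=75) cum 311
  x=15 (Q, w=40) cum 351
⇒ x* = 2
y-coordinate, sorted with cumulative weight:
  y=2 (U, w=110) cum 110
  y=6 (P, w=20) cum 130
  y=6 (T, w=11) cum 141
  y=8 (R, w=75) cum 216  ← median
  y=11 (Q, w=40) cum 256
  y=15 (V, w=70) cum 326
  y=18 (S, w=25) cum 351
⇒ y* = 8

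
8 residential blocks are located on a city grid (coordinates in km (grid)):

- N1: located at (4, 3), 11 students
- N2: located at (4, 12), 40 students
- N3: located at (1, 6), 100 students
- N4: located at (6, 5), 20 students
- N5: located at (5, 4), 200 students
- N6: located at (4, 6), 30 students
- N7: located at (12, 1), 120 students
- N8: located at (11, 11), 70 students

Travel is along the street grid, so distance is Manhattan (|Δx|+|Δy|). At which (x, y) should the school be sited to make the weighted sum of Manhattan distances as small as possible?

Manhattan distance separates: Σwᵢ(|x−xᵢ|+|y−yᵢ|) = Σwᵢ|x−xᵢ| + Σwᵢ|y−yᵢ|, so x and y are optimised independently as 1-D weighted medians.
Total weight W = 591; half = 295.5.
x-coordinate, sorted with cumulative weight:
  x=1 (N3, w=100) cum 100
  x=4 (N1, w=11) cum 111
  x=4 (N2, w=40) cum 151
  x=4 (N6, w=30) cum 181
  x=5 (N5, w=200) cum 381  ← median
  x=6 (N4, w=20) cum 401
  x=11 (N8, w=70) cum 471
  x=12 (N7, w=120) cum 591
⇒ x* = 5
y-coordinate, sorted with cumulative weight:
  y=1 (N7, w=120) cum 120
  y=3 (N1, w=11) cum 131
  y=4 (N5, w=200) cum 331  ← median
  y=5 (N4, w=20) cum 351
  y=6 (N3, w=100) cum 451
  y=6 (N6, w=30) cum 481
  y=11 (N8, w=70) cum 551
  y=12 (N2, w=40) cum 591
⇒ y* = 4

(5, 4)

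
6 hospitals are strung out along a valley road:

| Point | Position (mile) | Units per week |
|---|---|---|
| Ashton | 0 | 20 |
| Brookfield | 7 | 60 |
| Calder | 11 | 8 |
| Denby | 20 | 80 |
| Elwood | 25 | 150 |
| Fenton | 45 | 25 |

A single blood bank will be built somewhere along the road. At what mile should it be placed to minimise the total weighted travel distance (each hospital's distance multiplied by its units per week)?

For a sum of weighted absolute distances on a line, the optimum is the weighted median (not the mean). Total weight W = 343; half-weight = 171.5.
Sort by position and accumulate weight:
  mile 0 (Ashton, w=20) → cum 20
  mile 7 (Brookfield, w=60) → cum 80
  mile 11 (Calder, w=8) → cum 88
  mile 20 (Denby, w=80) → cum 168
  mile 25 (Elwood, w=150) → cum 318  ≥ 171.5 → median here
  mile 45 (Fenton, w=25) → cum 343
Optimal location: mile 25.

x = 25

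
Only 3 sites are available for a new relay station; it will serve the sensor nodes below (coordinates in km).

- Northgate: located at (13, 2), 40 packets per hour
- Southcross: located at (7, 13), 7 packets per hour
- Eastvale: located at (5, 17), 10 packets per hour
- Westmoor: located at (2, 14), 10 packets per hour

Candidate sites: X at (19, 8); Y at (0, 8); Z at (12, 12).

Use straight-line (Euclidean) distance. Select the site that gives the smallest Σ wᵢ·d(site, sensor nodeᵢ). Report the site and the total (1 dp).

Z, total 625.7 km

Total weighted distance at each candidate:
  X (19, 8): total = 777.1
  Y (0, 8): total = 799.1
  Z (12, 12): total = 625.7
Minimum is at Z with total 625.7 km.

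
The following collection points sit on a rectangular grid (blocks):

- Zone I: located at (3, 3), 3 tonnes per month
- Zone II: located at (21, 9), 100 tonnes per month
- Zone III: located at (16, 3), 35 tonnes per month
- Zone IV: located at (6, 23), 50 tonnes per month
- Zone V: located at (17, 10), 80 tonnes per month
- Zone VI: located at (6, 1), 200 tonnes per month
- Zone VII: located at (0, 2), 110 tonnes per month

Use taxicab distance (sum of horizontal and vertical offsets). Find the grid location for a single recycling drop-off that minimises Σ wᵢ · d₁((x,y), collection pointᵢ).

(6, 2)

Manhattan distance separates: Σwᵢ(|x−xᵢ|+|y−yᵢ|) = Σwᵢ|x−xᵢ| + Σwᵢ|y−yᵢ|, so x and y are optimised independently as 1-D weighted medians.
Total weight W = 578; half = 289.
x-coordinate, sorted with cumulative weight:
  x=0 (Zone VII, w=110) cum 110
  x=3 (Zone I, w=3) cum 113
  x=6 (Zone IV, w=50) cum 163
  x=6 (Zone VI, w=200) cum 363  ← median
  x=16 (Zone III, w=35) cum 398
  x=17 (Zone V, w=80) cum 478
  x=21 (Zone II, w=100) cum 578
⇒ x* = 6
y-coordinate, sorted with cumulative weight:
  y=1 (Zone VI, w=200) cum 200
  y=2 (Zone VII, w=110) cum 310  ← median
  y=3 (Zone I, w=3) cum 313
  y=3 (Zone III, w=35) cum 348
  y=9 (Zone II, w=100) cum 448
  y=10 (Zone V, w=80) cum 528
  y=23 (Zone IV, w=50) cum 578
⇒ y* = 2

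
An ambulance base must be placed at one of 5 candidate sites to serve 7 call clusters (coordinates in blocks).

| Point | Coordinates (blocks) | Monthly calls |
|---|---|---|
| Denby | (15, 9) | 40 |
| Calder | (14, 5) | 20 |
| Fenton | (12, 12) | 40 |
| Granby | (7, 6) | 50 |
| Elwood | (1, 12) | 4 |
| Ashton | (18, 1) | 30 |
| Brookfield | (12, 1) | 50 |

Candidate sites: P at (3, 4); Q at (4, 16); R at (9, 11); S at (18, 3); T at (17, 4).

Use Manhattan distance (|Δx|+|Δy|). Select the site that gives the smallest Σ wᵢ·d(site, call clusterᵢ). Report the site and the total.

Total weighted distance at each candidate:
  P (3, 4): total = 3080
  Q (4, 16): total = 4318
  R (9, 11): total = 2306
  S (18, 3): total = 2344
  T (17, 4): total = 2096
Minimum is at T with total 2096 blocks.

T, total 2096 blocks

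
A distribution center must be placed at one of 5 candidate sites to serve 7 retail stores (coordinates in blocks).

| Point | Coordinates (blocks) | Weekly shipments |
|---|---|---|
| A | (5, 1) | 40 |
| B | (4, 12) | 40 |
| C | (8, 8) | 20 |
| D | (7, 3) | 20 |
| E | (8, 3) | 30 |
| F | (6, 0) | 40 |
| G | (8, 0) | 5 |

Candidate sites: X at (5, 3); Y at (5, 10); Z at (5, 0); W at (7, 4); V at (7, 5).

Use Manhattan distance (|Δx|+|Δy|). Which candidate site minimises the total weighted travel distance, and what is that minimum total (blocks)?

X, total 960 blocks

Total weighted distance at each candidate:
  X (5, 3): total = 960
  Y (5, 10): total = 1565
  Z (5, 0): total = 1115
  W (7, 4): total = 1045
  V (7, 5): total = 1120
Minimum is at X with total 960 blocks.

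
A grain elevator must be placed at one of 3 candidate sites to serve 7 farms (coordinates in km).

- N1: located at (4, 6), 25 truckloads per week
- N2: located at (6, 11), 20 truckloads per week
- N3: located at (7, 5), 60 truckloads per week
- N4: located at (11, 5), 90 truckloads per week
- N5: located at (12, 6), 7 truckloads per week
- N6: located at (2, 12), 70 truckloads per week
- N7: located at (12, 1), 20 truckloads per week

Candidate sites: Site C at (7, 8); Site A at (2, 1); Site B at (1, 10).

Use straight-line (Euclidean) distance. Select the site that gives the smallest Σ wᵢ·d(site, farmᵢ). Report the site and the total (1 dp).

Total weighted distance at each candidate:
  Site C (7, 8): total = 1441.3
  Site A (2, 1): total = 2668.9
  Site B (1, 10): total = 2224.5
Minimum is at Site C with total 1441.3 km.

Site C, total 1441.3 km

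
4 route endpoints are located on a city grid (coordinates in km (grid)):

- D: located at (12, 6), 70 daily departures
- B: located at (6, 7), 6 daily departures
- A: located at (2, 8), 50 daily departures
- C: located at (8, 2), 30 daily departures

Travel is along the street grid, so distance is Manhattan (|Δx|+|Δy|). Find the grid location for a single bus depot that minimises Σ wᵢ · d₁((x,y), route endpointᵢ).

(8, 6)

Manhattan distance separates: Σwᵢ(|x−xᵢ|+|y−yᵢ|) = Σwᵢ|x−xᵢ| + Σwᵢ|y−yᵢ|, so x and y are optimised independently as 1-D weighted medians.
Total weight W = 156; half = 78.
x-coordinate, sorted with cumulative weight:
  x=2 (A, w=50) cum 50
  x=6 (B, w=6) cum 56
  x=8 (C, w=30) cum 86  ← median
  x=12 (D, w=70) cum 156
⇒ x* = 8
y-coordinate, sorted with cumulative weight:
  y=2 (C, w=30) cum 30
  y=6 (D, w=70) cum 100  ← median
  y=7 (B, w=6) cum 106
  y=8 (A, w=50) cum 156
⇒ y* = 6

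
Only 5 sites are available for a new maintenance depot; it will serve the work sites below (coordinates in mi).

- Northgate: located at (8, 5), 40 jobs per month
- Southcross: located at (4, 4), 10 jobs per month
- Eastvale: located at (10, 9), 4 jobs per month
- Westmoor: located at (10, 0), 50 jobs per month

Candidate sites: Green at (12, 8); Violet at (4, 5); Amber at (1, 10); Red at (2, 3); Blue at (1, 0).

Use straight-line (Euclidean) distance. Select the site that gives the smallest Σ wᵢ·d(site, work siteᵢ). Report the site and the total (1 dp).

Total weighted distance at each candidate:
  Green (12, 8): total = 710.7
  Violet (4, 5): total = 589.4
  Amber (1, 10): total = 1120.1
  Red (2, 3): total = 742.5
  Blue (1, 0): total = 895.0
Minimum is at Violet with total 589.4 mi.

Violet, total 589.4 mi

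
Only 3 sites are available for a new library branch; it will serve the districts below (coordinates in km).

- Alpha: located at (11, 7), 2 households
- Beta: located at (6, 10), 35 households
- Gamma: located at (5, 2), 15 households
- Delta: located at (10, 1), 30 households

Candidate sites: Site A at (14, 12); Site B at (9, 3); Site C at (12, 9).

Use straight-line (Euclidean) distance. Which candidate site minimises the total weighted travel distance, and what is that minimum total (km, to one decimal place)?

Site B, total 404.4 km

Total weighted distance at each candidate:
  Site A (14, 12): total = 853.2
  Site B (9, 3): total = 404.4
  Site C (12, 9): total = 613.2
Minimum is at Site B with total 404.4 km.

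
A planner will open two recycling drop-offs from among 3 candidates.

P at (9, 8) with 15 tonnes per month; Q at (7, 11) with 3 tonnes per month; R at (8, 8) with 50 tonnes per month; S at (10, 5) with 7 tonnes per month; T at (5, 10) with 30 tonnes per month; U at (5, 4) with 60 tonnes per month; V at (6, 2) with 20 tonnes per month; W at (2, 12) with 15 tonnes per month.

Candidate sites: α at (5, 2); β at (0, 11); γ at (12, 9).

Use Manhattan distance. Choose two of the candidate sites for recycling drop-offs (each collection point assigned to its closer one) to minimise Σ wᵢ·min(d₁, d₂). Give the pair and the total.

Evaluate every pair (each demand assigned to the nearer of the two):
  {α, γ}: total = 948
  {α, β}: total = 1042
  {β, γ}: total = 1578
Best pair: {α, γ} with total 948.

{α, γ}, total 948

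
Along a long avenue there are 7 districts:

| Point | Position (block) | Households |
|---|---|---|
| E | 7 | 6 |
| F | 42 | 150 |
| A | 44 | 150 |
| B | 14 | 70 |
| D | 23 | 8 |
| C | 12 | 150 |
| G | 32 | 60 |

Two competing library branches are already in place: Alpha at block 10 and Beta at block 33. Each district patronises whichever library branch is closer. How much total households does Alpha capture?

226

The indifferent point is the midpoint (10+33)/2 = 21.5; districts left of it (closer to Alpha at 10) go to Alpha, those right go to Beta.
  E at 7 (w=6) → Alpha
  C at 12 (w=150) → Alpha
  B at 14 (w=70) → Alpha
  D at 23 (w=8) → Beta
  G at 32 (w=60) → Beta
  F at 42 (w=150) → Beta
  A at 44 (w=150) → Beta
Alpha captures 226; Beta captures 368.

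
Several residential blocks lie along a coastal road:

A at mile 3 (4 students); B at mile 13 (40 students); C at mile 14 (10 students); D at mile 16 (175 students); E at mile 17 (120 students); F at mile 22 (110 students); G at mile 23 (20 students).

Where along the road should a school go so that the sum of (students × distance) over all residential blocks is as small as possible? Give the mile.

For a sum of weighted absolute distances on a line, the optimum is the weighted median (not the mean). Total weight W = 479; half-weight = 239.5.
Sort by position and accumulate weight:
  mile 3 (A, w=4) → cum 4
  mile 13 (B, w=40) → cum 44
  mile 14 (C, w=10) → cum 54
  mile 16 (D, w=175) → cum 229
  mile 17 (E, w=120) → cum 349  ≥ 239.5 → median here
  mile 22 (F, w=110) → cum 459
  mile 23 (G, w=20) → cum 479
Optimal location: mile 17.

x = 17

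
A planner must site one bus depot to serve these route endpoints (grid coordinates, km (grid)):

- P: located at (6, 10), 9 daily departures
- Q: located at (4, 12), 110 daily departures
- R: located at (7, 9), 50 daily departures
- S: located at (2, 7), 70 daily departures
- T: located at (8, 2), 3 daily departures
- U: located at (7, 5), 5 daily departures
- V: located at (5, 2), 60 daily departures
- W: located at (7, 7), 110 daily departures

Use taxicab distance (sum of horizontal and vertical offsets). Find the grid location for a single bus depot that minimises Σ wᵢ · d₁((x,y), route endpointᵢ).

(5, 7)

Manhattan distance separates: Σwᵢ(|x−xᵢ|+|y−yᵢ|) = Σwᵢ|x−xᵢ| + Σwᵢ|y−yᵢ|, so x and y are optimised independently as 1-D weighted medians.
Total weight W = 417; half = 208.5.
x-coordinate, sorted with cumulative weight:
  x=2 (S, w=70) cum 70
  x=4 (Q, w=110) cum 180
  x=5 (V, w=60) cum 240  ← median
  x=6 (P, w=9) cum 249
  x=7 (R, w=50) cum 299
  x=7 (U, w=5) cum 304
  x=7 (W, w=110) cum 414
  x=8 (T, w=3) cum 417
⇒ x* = 5
y-coordinate, sorted with cumulative weight:
  y=2 (T, w=3) cum 3
  y=2 (V, w=60) cum 63
  y=5 (U, w=5) cum 68
  y=7 (S, w=70) cum 138
  y=7 (W, w=110) cum 248  ← median
  y=9 (R, w=50) cum 298
  y=10 (P, w=9) cum 307
  y=12 (Q, w=110) cum 417
⇒ y* = 7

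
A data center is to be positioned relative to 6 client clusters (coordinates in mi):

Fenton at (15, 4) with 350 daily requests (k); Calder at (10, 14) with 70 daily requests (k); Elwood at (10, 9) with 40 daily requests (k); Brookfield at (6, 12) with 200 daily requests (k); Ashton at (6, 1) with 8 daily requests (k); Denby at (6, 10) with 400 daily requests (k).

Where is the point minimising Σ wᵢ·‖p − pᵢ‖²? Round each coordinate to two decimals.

(9.36, 8.57)

The minimiser of Σwᵢ‖p−pᵢ‖² is the weighted centroid p* = (Σwᵢpᵢ)/(Σwᵢ).
Σwᵢ = 1068.
Σwᵢxᵢ = 350·15 + 70·10 + 40·10 + 200·6 + 8·6 + 400·6 = 9998.
Σwᵢyᵢ = 350·4 + 70·14 + 40·9 + 200·12 + 8·1 + 400·10 = 9148.
x* = 9998/1068 = 9.36, y* = 9148/1068 = 8.57.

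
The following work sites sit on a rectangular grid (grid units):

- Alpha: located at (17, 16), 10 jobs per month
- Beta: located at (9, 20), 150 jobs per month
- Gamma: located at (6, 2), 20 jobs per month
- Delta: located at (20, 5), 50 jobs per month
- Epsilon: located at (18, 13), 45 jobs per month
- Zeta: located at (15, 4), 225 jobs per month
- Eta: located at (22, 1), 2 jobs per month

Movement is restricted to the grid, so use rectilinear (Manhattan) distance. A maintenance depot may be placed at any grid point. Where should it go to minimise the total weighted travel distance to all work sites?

Manhattan distance separates: Σwᵢ(|x−xᵢ|+|y−yᵢ|) = Σwᵢ|x−xᵢ| + Σwᵢ|y−yᵢ|, so x and y are optimised independently as 1-D weighted medians.
Total weight W = 502; half = 251.
x-coordinate, sorted with cumulative weight:
  x=6 (Gamma, w=20) cum 20
  x=9 (Beta, w=150) cum 170
  x=15 (Zeta, w=225) cum 395  ← median
  x=17 (Alpha, w=10) cum 405
  x=18 (Epsilon, w=45) cum 450
  x=20 (Delta, w=50) cum 500
  x=22 (Eta, w=2) cum 502
⇒ x* = 15
y-coordinate, sorted with cumulative weight:
  y=1 (Eta, w=2) cum 2
  y=2 (Gamma, w=20) cum 22
  y=4 (Zeta, w=225) cum 247
  y=5 (Delta, w=50) cum 297  ← median
  y=13 (Epsilon, w=45) cum 342
  y=16 (Alpha, w=10) cum 352
  y=20 (Beta, w=150) cum 502
⇒ y* = 5

(15, 5)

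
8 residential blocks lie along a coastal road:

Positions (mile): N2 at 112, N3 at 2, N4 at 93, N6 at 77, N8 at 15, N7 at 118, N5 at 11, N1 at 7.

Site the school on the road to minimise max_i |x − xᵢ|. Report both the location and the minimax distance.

location 60, max distance 58

The 1-center on a line is the midpoint of the two extreme points: leftmost at 2, rightmost at 118.
Optimal location = (2 + 118)/2 = 60; maximum distance = (118 − 2)/2 = 58.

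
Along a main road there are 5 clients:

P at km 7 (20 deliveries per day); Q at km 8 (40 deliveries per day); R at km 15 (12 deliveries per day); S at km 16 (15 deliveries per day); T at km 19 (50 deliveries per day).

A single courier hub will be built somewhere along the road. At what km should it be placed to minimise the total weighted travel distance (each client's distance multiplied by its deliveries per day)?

For a sum of weighted absolute distances on a line, the optimum is the weighted median (not the mean). Total weight W = 137; half-weight = 68.5.
Sort by position and accumulate weight:
  km 7 (P, w=20) → cum 20
  km 8 (Q, w=40) → cum 60
  km 15 (R, w=12) → cum 72  ≥ 68.5 → median here
  km 16 (S, w=15) → cum 87
  km 19 (T, w=50) → cum 137
Optimal location: km 15.

x = 15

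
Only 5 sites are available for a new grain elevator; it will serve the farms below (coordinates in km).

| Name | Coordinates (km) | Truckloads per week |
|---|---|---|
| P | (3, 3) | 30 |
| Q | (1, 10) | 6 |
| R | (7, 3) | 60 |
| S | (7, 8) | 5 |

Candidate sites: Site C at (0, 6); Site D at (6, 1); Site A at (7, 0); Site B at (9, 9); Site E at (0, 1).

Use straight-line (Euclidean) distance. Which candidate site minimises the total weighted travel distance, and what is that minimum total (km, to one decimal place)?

Total weighted distance at each candidate:
  Site C (0, 6): total = 645.4
  Site D (6, 1): total = 339.5
  Site A (7, 0): total = 440.0
  Site B (9, 9): total = 693.6
  Site E (0, 1): total = 648.8
Minimum is at Site D with total 339.5 km.

Site D, total 339.5 km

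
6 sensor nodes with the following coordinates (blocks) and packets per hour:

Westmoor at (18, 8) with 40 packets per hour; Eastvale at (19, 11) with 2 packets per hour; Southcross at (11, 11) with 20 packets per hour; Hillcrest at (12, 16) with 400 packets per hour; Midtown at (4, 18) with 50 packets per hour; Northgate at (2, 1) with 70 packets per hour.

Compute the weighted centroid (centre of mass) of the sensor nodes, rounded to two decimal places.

(10.51, 13.63)

The minimiser of Σwᵢ‖p−pᵢ‖² is the weighted centroid p* = (Σwᵢpᵢ)/(Σwᵢ).
Σwᵢ = 582.
Σwᵢxᵢ = 40·18 + 2·19 + 20·11 + 400·12 + 50·4 + 70·2 = 6118.
Σwᵢyᵢ = 40·8 + 2·11 + 20·11 + 400·16 + 50·18 + 70·1 = 7932.
x* = 6118/582 = 10.51, y* = 7932/582 = 13.63.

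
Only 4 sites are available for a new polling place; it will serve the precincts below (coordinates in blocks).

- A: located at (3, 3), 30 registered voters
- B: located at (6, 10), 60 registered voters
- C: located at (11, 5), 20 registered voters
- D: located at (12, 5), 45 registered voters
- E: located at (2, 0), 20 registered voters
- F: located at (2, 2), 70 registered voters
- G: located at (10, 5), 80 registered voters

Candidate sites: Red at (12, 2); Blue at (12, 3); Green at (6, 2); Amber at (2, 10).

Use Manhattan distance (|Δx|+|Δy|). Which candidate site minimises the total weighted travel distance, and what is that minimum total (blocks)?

Green, total 2125 blocks

Total weighted distance at each candidate:
  Red (12, 2): total = 2695
  Blue (12, 3): total = 2550
  Green (6, 2): total = 2125
  Amber (2, 10): total = 3235
Minimum is at Green with total 2125 blocks.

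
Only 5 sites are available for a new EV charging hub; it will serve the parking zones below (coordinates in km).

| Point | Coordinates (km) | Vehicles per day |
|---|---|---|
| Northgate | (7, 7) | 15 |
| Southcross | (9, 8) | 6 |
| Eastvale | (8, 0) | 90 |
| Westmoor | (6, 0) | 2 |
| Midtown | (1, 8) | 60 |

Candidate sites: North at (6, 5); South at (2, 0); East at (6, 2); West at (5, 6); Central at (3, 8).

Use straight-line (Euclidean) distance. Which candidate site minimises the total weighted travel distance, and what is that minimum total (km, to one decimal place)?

East, total 843.9 km

Total weighted distance at each candidate:
  North (6, 5): total = 903.5
  South (2, 0): total = 1224.6
  East (6, 2): total = 843.9
  West (5, 6): total = 944.6
  Central (3, 8): total = 1084.0
Minimum is at East with total 843.9 km.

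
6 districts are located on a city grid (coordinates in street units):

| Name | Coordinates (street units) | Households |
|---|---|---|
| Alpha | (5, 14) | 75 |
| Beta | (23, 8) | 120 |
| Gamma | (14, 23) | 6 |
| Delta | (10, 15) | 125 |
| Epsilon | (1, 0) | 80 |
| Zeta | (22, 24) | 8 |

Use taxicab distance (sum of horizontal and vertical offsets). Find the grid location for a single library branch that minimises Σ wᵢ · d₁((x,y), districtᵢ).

Manhattan distance separates: Σwᵢ(|x−xᵢ|+|y−yᵢ|) = Σwᵢ|x−xᵢ| + Σwᵢ|y−yᵢ|, so x and y are optimised independently as 1-D weighted medians.
Total weight W = 414; half = 207.
x-coordinate, sorted with cumulative weight:
  x=1 (Epsilon, w=80) cum 80
  x=5 (Alpha, w=75) cum 155
  x=10 (Delta, w=125) cum 280  ← median
  x=14 (Gamma, w=6) cum 286
  x=22 (Zeta, w=8) cum 294
  x=23 (Beta, w=120) cum 414
⇒ x* = 10
y-coordinate, sorted with cumulative weight:
  y=0 (Epsilon, w=80) cum 80
  y=8 (Beta, w=120) cum 200
  y=14 (Alpha, w=75) cum 275  ← median
  y=15 (Delta, w=125) cum 400
  y=23 (Gamma, w=6) cum 406
  y=24 (Zeta, w=8) cum 414
⇒ y* = 14

(10, 14)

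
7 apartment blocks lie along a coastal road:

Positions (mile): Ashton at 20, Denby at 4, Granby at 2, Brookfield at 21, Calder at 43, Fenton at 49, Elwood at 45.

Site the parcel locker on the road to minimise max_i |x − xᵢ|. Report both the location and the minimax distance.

location 25.5, max distance 23.5

The 1-center on a line is the midpoint of the two extreme points: leftmost at 2, rightmost at 49.
Optimal location = (2 + 49)/2 = 25.5; maximum distance = (49 − 2)/2 = 23.5.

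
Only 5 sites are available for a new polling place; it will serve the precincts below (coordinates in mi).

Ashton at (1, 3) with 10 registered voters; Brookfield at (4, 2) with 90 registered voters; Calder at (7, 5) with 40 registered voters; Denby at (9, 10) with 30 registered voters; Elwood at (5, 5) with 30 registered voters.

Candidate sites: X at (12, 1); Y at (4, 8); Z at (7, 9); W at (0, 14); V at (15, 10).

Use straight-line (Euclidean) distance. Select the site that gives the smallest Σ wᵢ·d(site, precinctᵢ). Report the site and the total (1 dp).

Y, total 1024.4 mi

Total weighted distance at each candidate:
  X (12, 1): total = 1620.0
  Y (4, 8): total = 1024.4
  Z (7, 9): total = 1131.5
  W (0, 14): total = 2309.3
  V (15, 10): total = 2273.4
Minimum is at Y with total 1024.4 mi.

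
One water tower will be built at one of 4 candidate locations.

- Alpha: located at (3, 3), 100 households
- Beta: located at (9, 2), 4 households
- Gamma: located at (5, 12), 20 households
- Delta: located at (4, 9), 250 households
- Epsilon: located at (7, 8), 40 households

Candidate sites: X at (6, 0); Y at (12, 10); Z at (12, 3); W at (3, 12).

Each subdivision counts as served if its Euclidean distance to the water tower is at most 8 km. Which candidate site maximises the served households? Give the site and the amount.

W, covering 310

Coverage radius r = 8 km; a point is covered iff (Δx)²+(Δy)² ≤ 8² = 64.
  X (6, 0): covers {Alpha, Beta} → 104
  Y (12, 10): covers {Gamma, Epsilon} → 60
  Z (12, 3): covers {Beta, Epsilon} → 44
  W (3, 12): covers {Gamma, Delta, Epsilon} → 310
Maximum coverage at W: 310 households.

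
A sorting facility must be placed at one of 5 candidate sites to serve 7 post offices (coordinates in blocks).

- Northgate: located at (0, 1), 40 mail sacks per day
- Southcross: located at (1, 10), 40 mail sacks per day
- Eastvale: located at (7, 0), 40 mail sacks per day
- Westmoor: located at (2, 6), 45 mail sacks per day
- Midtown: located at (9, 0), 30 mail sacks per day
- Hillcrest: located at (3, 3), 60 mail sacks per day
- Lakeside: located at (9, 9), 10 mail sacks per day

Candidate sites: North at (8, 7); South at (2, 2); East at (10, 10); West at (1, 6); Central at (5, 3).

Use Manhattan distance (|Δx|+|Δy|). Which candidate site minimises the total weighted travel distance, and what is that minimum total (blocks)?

Total weighted distance at each candidate:
  North (8, 7): total = 2405
  South (2, 2): total = 1470
  East (10, 10): total = 3370
  West (1, 6): total = 1755
  Central (5, 3): total = 1620
Minimum is at South with total 1470 blocks.

South, total 1470 blocks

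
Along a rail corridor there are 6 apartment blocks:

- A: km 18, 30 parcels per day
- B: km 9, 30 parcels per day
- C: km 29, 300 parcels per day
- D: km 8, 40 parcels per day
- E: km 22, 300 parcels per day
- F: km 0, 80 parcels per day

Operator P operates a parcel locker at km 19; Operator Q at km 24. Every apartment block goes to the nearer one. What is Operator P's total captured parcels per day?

180

The indifferent point is the midpoint (19+24)/2 = 21.5; apartment blocks left of it (closer to Operator P at 19) go to Operator P, those right go to Operator Q.
  F at 0 (w=80) → Operator P
  D at 8 (w=40) → Operator P
  B at 9 (w=30) → Operator P
  A at 18 (w=30) → Operator P
  E at 22 (w=300) → Operator Q
  C at 29 (w=300) → Operator Q
Operator P captures 180; Operator Q captures 600.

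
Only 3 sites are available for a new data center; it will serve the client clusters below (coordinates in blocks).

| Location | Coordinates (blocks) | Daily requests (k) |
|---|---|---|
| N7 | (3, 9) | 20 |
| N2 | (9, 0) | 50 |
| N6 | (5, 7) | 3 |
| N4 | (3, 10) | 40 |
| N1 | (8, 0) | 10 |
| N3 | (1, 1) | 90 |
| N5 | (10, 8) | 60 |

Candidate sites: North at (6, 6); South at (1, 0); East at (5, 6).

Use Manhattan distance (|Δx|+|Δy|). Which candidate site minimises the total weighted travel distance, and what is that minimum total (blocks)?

Total weighted distance at each candidate:
  North (6, 6): total = 2196
  South (1, 0): total = 2313
  East (5, 6): total = 2163
Minimum is at East with total 2163 blocks.

East, total 2163 blocks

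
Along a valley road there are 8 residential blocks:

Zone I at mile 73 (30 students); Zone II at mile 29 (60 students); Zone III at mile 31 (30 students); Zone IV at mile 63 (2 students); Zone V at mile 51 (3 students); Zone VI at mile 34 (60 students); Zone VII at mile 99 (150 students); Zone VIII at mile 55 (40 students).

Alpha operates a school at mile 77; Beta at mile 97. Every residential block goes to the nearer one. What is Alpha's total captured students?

225

The indifferent point is the midpoint (77+97)/2 = 87; residential blocks left of it (closer to Alpha at 77) go to Alpha, those right go to Beta.
  Zone II at 29 (w=60) → Alpha
  Zone III at 31 (w=30) → Alpha
  Zone VI at 34 (w=60) → Alpha
  Zone V at 51 (w=3) → Alpha
  Zone VIII at 55 (w=40) → Alpha
  Zone IV at 63 (w=2) → Alpha
  Zone I at 73 (w=30) → Alpha
  Zone VII at 99 (w=150) → Beta
Alpha captures 225; Beta captures 150.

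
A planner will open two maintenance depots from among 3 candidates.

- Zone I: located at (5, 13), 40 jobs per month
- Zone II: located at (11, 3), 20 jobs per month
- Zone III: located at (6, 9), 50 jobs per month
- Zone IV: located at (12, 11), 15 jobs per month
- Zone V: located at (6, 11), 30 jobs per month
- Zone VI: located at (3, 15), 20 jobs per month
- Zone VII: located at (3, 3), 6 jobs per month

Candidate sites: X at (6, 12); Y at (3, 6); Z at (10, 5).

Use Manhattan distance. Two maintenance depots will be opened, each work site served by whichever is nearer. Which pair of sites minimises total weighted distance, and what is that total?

Evaluate every pair (each demand assigned to the nearer of the two):
  {X, Z}: total = 599
  {X, Y}: total = 723
  {Y, Z}: total = 1278
Best pair: {X, Z} with total 599.

{X, Z}, total 599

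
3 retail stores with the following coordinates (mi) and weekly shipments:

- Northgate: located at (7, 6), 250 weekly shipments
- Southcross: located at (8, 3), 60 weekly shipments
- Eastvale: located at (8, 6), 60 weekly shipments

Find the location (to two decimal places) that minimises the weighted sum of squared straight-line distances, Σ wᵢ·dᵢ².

(7.32, 5.51)

The minimiser of Σwᵢ‖p−pᵢ‖² is the weighted centroid p* = (Σwᵢpᵢ)/(Σwᵢ).
Σwᵢ = 370.
Σwᵢxᵢ = 250·7 + 60·8 + 60·8 = 2710.
Σwᵢyᵢ = 250·6 + 60·3 + 60·6 = 2040.
x* = 2710/370 = 7.32, y* = 2040/370 = 5.51.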